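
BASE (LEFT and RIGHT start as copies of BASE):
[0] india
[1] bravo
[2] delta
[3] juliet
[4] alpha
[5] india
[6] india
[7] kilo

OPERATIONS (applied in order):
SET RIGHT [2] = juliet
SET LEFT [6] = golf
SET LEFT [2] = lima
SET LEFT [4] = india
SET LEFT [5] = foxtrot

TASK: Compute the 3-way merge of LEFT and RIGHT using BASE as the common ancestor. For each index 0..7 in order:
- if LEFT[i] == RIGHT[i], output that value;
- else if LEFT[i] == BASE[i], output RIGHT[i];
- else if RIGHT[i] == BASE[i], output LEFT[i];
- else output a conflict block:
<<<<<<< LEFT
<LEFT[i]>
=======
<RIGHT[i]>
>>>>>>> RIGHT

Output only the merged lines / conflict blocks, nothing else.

Answer: india
bravo
<<<<<<< LEFT
lima
=======
juliet
>>>>>>> RIGHT
juliet
india
foxtrot
golf
kilo

Derivation:
Final LEFT:  [india, bravo, lima, juliet, india, foxtrot, golf, kilo]
Final RIGHT: [india, bravo, juliet, juliet, alpha, india, india, kilo]
i=0: L=india R=india -> agree -> india
i=1: L=bravo R=bravo -> agree -> bravo
i=2: BASE=delta L=lima R=juliet all differ -> CONFLICT
i=3: L=juliet R=juliet -> agree -> juliet
i=4: L=india, R=alpha=BASE -> take LEFT -> india
i=5: L=foxtrot, R=india=BASE -> take LEFT -> foxtrot
i=6: L=golf, R=india=BASE -> take LEFT -> golf
i=7: L=kilo R=kilo -> agree -> kilo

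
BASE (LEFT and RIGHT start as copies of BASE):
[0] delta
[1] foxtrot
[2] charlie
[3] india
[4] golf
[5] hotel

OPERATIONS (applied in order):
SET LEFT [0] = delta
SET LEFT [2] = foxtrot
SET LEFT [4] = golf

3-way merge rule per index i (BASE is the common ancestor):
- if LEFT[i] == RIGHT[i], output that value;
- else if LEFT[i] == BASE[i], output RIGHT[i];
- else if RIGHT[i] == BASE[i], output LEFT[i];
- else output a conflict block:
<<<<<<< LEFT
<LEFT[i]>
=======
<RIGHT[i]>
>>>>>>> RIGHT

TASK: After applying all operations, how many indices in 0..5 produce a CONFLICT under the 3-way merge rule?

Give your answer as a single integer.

Final LEFT:  [delta, foxtrot, foxtrot, india, golf, hotel]
Final RIGHT: [delta, foxtrot, charlie, india, golf, hotel]
i=0: L=delta R=delta -> agree -> delta
i=1: L=foxtrot R=foxtrot -> agree -> foxtrot
i=2: L=foxtrot, R=charlie=BASE -> take LEFT -> foxtrot
i=3: L=india R=india -> agree -> india
i=4: L=golf R=golf -> agree -> golf
i=5: L=hotel R=hotel -> agree -> hotel
Conflict count: 0

Answer: 0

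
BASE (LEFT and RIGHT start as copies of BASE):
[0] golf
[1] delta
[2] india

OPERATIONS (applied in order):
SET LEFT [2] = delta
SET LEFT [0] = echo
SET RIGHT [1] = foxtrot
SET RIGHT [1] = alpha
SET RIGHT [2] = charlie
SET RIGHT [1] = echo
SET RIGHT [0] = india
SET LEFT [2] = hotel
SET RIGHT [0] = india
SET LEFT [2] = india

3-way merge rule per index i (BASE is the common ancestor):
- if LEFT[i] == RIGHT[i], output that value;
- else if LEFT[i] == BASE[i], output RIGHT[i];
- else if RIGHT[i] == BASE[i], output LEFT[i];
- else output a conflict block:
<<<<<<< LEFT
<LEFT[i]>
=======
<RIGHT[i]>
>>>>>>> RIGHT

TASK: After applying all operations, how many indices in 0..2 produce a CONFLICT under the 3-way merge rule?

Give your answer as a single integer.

Answer: 1

Derivation:
Final LEFT:  [echo, delta, india]
Final RIGHT: [india, echo, charlie]
i=0: BASE=golf L=echo R=india all differ -> CONFLICT
i=1: L=delta=BASE, R=echo -> take RIGHT -> echo
i=2: L=india=BASE, R=charlie -> take RIGHT -> charlie
Conflict count: 1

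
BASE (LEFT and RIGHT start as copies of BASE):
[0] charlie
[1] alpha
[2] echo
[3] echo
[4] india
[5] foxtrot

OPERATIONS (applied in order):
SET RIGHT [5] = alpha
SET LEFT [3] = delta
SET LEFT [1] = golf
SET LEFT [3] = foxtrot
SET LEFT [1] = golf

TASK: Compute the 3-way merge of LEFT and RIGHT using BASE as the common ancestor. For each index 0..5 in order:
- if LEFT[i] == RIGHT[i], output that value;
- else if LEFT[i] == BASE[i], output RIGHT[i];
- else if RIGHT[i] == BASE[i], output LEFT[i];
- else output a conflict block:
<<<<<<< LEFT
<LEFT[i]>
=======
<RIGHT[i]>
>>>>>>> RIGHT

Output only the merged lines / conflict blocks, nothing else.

Final LEFT:  [charlie, golf, echo, foxtrot, india, foxtrot]
Final RIGHT: [charlie, alpha, echo, echo, india, alpha]
i=0: L=charlie R=charlie -> agree -> charlie
i=1: L=golf, R=alpha=BASE -> take LEFT -> golf
i=2: L=echo R=echo -> agree -> echo
i=3: L=foxtrot, R=echo=BASE -> take LEFT -> foxtrot
i=4: L=india R=india -> agree -> india
i=5: L=foxtrot=BASE, R=alpha -> take RIGHT -> alpha

Answer: charlie
golf
echo
foxtrot
india
alpha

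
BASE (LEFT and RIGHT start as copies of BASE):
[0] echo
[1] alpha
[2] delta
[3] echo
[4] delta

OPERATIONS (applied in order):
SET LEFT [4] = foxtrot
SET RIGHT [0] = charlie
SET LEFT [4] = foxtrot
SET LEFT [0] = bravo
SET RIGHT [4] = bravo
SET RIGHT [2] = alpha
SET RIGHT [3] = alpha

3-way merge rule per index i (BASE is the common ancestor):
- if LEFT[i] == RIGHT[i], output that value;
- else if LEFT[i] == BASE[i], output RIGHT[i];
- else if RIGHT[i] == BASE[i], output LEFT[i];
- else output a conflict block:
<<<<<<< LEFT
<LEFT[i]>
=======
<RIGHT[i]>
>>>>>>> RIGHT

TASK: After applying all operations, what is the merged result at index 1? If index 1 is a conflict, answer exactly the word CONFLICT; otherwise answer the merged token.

Answer: alpha

Derivation:
Final LEFT:  [bravo, alpha, delta, echo, foxtrot]
Final RIGHT: [charlie, alpha, alpha, alpha, bravo]
i=0: BASE=echo L=bravo R=charlie all differ -> CONFLICT
i=1: L=alpha R=alpha -> agree -> alpha
i=2: L=delta=BASE, R=alpha -> take RIGHT -> alpha
i=3: L=echo=BASE, R=alpha -> take RIGHT -> alpha
i=4: BASE=delta L=foxtrot R=bravo all differ -> CONFLICT
Index 1 -> alpha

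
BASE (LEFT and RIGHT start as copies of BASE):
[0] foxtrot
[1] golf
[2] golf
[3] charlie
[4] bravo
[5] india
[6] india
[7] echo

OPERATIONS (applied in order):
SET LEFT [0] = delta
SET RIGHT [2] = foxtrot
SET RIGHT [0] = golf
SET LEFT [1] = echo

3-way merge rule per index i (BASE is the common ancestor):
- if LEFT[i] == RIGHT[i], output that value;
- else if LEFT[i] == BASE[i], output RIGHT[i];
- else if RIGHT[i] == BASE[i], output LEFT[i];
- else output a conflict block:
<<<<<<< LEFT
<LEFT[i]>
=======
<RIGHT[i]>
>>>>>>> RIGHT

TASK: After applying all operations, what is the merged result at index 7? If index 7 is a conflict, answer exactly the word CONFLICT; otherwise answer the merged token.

Answer: echo

Derivation:
Final LEFT:  [delta, echo, golf, charlie, bravo, india, india, echo]
Final RIGHT: [golf, golf, foxtrot, charlie, bravo, india, india, echo]
i=0: BASE=foxtrot L=delta R=golf all differ -> CONFLICT
i=1: L=echo, R=golf=BASE -> take LEFT -> echo
i=2: L=golf=BASE, R=foxtrot -> take RIGHT -> foxtrot
i=3: L=charlie R=charlie -> agree -> charlie
i=4: L=bravo R=bravo -> agree -> bravo
i=5: L=india R=india -> agree -> india
i=6: L=india R=india -> agree -> india
i=7: L=echo R=echo -> agree -> echo
Index 7 -> echo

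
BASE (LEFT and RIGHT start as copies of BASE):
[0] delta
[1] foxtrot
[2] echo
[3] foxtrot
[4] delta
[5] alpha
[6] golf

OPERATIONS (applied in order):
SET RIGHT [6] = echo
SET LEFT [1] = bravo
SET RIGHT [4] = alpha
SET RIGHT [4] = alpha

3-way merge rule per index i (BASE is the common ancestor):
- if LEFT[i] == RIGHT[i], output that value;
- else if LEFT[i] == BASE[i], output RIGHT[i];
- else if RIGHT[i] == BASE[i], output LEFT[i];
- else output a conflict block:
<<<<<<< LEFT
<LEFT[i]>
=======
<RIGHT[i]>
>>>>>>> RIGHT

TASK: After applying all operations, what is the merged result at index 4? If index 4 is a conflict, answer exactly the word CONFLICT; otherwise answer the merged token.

Answer: alpha

Derivation:
Final LEFT:  [delta, bravo, echo, foxtrot, delta, alpha, golf]
Final RIGHT: [delta, foxtrot, echo, foxtrot, alpha, alpha, echo]
i=0: L=delta R=delta -> agree -> delta
i=1: L=bravo, R=foxtrot=BASE -> take LEFT -> bravo
i=2: L=echo R=echo -> agree -> echo
i=3: L=foxtrot R=foxtrot -> agree -> foxtrot
i=4: L=delta=BASE, R=alpha -> take RIGHT -> alpha
i=5: L=alpha R=alpha -> agree -> alpha
i=6: L=golf=BASE, R=echo -> take RIGHT -> echo
Index 4 -> alpha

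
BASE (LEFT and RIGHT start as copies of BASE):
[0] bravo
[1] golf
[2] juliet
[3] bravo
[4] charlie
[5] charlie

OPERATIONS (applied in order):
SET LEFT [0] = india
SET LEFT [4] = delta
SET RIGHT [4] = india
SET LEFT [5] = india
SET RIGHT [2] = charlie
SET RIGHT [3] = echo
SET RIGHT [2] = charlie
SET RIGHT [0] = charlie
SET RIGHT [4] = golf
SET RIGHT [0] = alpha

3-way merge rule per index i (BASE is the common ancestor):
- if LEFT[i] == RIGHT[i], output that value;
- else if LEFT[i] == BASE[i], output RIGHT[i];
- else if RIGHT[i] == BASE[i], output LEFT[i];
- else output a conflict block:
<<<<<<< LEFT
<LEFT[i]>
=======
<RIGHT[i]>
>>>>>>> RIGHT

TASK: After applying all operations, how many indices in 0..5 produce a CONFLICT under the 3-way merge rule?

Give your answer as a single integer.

Final LEFT:  [india, golf, juliet, bravo, delta, india]
Final RIGHT: [alpha, golf, charlie, echo, golf, charlie]
i=0: BASE=bravo L=india R=alpha all differ -> CONFLICT
i=1: L=golf R=golf -> agree -> golf
i=2: L=juliet=BASE, R=charlie -> take RIGHT -> charlie
i=3: L=bravo=BASE, R=echo -> take RIGHT -> echo
i=4: BASE=charlie L=delta R=golf all differ -> CONFLICT
i=5: L=india, R=charlie=BASE -> take LEFT -> india
Conflict count: 2

Answer: 2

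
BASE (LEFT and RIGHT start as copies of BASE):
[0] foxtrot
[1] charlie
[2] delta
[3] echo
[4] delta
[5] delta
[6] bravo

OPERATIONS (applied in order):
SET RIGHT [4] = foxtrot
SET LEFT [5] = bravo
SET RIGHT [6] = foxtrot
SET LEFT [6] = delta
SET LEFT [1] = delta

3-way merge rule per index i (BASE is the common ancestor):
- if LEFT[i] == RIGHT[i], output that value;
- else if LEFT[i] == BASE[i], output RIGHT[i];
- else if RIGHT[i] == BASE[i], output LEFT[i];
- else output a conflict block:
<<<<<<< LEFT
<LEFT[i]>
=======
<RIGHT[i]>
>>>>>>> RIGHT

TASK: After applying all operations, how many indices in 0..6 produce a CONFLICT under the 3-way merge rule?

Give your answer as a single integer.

Final LEFT:  [foxtrot, delta, delta, echo, delta, bravo, delta]
Final RIGHT: [foxtrot, charlie, delta, echo, foxtrot, delta, foxtrot]
i=0: L=foxtrot R=foxtrot -> agree -> foxtrot
i=1: L=delta, R=charlie=BASE -> take LEFT -> delta
i=2: L=delta R=delta -> agree -> delta
i=3: L=echo R=echo -> agree -> echo
i=4: L=delta=BASE, R=foxtrot -> take RIGHT -> foxtrot
i=5: L=bravo, R=delta=BASE -> take LEFT -> bravo
i=6: BASE=bravo L=delta R=foxtrot all differ -> CONFLICT
Conflict count: 1

Answer: 1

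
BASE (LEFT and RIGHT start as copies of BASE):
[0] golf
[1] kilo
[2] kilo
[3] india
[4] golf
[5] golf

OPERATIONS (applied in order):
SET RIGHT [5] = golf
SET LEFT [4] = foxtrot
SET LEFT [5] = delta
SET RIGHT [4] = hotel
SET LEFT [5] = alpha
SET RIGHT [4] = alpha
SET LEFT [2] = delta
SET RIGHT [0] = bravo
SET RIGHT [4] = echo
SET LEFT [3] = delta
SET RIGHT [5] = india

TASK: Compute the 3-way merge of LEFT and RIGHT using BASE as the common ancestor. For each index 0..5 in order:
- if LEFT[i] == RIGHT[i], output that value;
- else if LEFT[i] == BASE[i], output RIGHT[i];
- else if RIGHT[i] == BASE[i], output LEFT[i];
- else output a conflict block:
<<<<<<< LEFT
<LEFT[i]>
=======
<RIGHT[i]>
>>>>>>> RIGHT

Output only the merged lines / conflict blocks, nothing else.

Answer: bravo
kilo
delta
delta
<<<<<<< LEFT
foxtrot
=======
echo
>>>>>>> RIGHT
<<<<<<< LEFT
alpha
=======
india
>>>>>>> RIGHT

Derivation:
Final LEFT:  [golf, kilo, delta, delta, foxtrot, alpha]
Final RIGHT: [bravo, kilo, kilo, india, echo, india]
i=0: L=golf=BASE, R=bravo -> take RIGHT -> bravo
i=1: L=kilo R=kilo -> agree -> kilo
i=2: L=delta, R=kilo=BASE -> take LEFT -> delta
i=3: L=delta, R=india=BASE -> take LEFT -> delta
i=4: BASE=golf L=foxtrot R=echo all differ -> CONFLICT
i=5: BASE=golf L=alpha R=india all differ -> CONFLICT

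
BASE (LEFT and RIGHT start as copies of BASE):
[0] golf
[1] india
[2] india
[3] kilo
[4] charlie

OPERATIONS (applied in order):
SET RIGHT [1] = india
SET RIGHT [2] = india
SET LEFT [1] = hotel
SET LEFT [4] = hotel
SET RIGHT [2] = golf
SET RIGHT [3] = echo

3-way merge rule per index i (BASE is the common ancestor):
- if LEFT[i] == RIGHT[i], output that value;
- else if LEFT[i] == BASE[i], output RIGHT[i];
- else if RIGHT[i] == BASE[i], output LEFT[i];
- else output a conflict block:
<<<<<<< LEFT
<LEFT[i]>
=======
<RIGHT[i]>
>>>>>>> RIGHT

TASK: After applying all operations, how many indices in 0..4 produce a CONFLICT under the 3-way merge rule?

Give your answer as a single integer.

Answer: 0

Derivation:
Final LEFT:  [golf, hotel, india, kilo, hotel]
Final RIGHT: [golf, india, golf, echo, charlie]
i=0: L=golf R=golf -> agree -> golf
i=1: L=hotel, R=india=BASE -> take LEFT -> hotel
i=2: L=india=BASE, R=golf -> take RIGHT -> golf
i=3: L=kilo=BASE, R=echo -> take RIGHT -> echo
i=4: L=hotel, R=charlie=BASE -> take LEFT -> hotel
Conflict count: 0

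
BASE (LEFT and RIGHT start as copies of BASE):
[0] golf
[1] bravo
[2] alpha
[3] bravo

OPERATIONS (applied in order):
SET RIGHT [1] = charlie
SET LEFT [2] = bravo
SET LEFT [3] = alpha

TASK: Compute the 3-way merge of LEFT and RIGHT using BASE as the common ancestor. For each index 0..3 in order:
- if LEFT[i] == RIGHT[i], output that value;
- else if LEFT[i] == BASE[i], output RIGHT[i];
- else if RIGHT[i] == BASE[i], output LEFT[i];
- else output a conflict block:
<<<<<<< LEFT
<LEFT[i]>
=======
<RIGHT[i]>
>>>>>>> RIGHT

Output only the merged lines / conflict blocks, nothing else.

Final LEFT:  [golf, bravo, bravo, alpha]
Final RIGHT: [golf, charlie, alpha, bravo]
i=0: L=golf R=golf -> agree -> golf
i=1: L=bravo=BASE, R=charlie -> take RIGHT -> charlie
i=2: L=bravo, R=alpha=BASE -> take LEFT -> bravo
i=3: L=alpha, R=bravo=BASE -> take LEFT -> alpha

Answer: golf
charlie
bravo
alpha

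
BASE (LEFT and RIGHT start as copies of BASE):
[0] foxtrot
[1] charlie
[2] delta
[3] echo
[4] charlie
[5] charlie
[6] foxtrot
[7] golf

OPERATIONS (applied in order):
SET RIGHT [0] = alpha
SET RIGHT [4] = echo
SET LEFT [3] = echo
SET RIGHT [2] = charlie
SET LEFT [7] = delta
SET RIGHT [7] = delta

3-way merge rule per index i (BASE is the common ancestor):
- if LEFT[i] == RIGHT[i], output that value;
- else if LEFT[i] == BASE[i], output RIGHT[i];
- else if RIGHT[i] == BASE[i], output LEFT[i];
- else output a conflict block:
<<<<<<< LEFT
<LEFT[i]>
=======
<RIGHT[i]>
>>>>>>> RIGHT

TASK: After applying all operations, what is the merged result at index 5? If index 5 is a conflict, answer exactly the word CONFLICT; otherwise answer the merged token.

Final LEFT:  [foxtrot, charlie, delta, echo, charlie, charlie, foxtrot, delta]
Final RIGHT: [alpha, charlie, charlie, echo, echo, charlie, foxtrot, delta]
i=0: L=foxtrot=BASE, R=alpha -> take RIGHT -> alpha
i=1: L=charlie R=charlie -> agree -> charlie
i=2: L=delta=BASE, R=charlie -> take RIGHT -> charlie
i=3: L=echo R=echo -> agree -> echo
i=4: L=charlie=BASE, R=echo -> take RIGHT -> echo
i=5: L=charlie R=charlie -> agree -> charlie
i=6: L=foxtrot R=foxtrot -> agree -> foxtrot
i=7: L=delta R=delta -> agree -> delta
Index 5 -> charlie

Answer: charlie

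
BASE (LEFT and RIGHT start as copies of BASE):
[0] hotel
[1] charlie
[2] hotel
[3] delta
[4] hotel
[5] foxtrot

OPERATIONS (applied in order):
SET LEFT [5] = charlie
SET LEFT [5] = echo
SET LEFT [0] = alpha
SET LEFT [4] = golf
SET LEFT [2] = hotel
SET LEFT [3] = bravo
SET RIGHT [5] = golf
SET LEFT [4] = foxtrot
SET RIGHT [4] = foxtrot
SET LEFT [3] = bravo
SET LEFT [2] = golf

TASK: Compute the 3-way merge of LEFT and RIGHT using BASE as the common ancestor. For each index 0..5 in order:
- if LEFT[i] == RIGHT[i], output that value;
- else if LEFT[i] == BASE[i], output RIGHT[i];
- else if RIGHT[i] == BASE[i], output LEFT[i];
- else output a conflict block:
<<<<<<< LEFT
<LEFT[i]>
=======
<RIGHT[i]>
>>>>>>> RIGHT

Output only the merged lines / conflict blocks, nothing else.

Answer: alpha
charlie
golf
bravo
foxtrot
<<<<<<< LEFT
echo
=======
golf
>>>>>>> RIGHT

Derivation:
Final LEFT:  [alpha, charlie, golf, bravo, foxtrot, echo]
Final RIGHT: [hotel, charlie, hotel, delta, foxtrot, golf]
i=0: L=alpha, R=hotel=BASE -> take LEFT -> alpha
i=1: L=charlie R=charlie -> agree -> charlie
i=2: L=golf, R=hotel=BASE -> take LEFT -> golf
i=3: L=bravo, R=delta=BASE -> take LEFT -> bravo
i=4: L=foxtrot R=foxtrot -> agree -> foxtrot
i=5: BASE=foxtrot L=echo R=golf all differ -> CONFLICT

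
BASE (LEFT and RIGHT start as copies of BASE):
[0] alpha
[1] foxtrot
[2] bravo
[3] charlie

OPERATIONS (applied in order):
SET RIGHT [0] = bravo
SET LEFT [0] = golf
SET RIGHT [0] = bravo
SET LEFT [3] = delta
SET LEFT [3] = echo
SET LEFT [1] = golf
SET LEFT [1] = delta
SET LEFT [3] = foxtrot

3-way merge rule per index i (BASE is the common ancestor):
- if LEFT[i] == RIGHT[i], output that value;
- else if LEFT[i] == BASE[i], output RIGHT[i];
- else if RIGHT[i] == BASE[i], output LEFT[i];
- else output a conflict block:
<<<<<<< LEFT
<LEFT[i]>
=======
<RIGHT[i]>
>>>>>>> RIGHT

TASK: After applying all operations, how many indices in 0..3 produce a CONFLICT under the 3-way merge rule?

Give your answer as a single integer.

Answer: 1

Derivation:
Final LEFT:  [golf, delta, bravo, foxtrot]
Final RIGHT: [bravo, foxtrot, bravo, charlie]
i=0: BASE=alpha L=golf R=bravo all differ -> CONFLICT
i=1: L=delta, R=foxtrot=BASE -> take LEFT -> delta
i=2: L=bravo R=bravo -> agree -> bravo
i=3: L=foxtrot, R=charlie=BASE -> take LEFT -> foxtrot
Conflict count: 1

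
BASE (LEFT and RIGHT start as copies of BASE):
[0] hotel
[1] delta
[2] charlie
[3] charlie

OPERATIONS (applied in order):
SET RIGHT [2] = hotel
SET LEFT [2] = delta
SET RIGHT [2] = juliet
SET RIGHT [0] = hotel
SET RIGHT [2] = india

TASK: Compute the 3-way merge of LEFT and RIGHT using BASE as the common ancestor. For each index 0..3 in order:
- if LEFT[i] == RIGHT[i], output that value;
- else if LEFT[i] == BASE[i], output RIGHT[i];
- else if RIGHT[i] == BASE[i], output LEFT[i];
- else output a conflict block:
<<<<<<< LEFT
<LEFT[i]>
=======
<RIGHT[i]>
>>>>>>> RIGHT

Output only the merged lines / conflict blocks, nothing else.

Final LEFT:  [hotel, delta, delta, charlie]
Final RIGHT: [hotel, delta, india, charlie]
i=0: L=hotel R=hotel -> agree -> hotel
i=1: L=delta R=delta -> agree -> delta
i=2: BASE=charlie L=delta R=india all differ -> CONFLICT
i=3: L=charlie R=charlie -> agree -> charlie

Answer: hotel
delta
<<<<<<< LEFT
delta
=======
india
>>>>>>> RIGHT
charlie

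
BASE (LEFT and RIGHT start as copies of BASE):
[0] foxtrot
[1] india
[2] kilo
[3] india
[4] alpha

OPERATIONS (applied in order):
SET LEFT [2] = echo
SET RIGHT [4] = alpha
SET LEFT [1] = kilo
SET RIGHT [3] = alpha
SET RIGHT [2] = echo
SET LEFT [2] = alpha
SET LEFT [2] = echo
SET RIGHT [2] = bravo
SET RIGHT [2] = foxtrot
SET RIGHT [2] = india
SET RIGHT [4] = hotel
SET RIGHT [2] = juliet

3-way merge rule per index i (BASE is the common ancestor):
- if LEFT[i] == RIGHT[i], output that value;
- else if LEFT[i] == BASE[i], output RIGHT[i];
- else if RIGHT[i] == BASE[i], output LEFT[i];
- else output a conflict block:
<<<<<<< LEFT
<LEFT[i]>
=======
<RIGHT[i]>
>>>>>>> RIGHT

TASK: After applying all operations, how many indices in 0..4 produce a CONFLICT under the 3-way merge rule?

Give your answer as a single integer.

Final LEFT:  [foxtrot, kilo, echo, india, alpha]
Final RIGHT: [foxtrot, india, juliet, alpha, hotel]
i=0: L=foxtrot R=foxtrot -> agree -> foxtrot
i=1: L=kilo, R=india=BASE -> take LEFT -> kilo
i=2: BASE=kilo L=echo R=juliet all differ -> CONFLICT
i=3: L=india=BASE, R=alpha -> take RIGHT -> alpha
i=4: L=alpha=BASE, R=hotel -> take RIGHT -> hotel
Conflict count: 1

Answer: 1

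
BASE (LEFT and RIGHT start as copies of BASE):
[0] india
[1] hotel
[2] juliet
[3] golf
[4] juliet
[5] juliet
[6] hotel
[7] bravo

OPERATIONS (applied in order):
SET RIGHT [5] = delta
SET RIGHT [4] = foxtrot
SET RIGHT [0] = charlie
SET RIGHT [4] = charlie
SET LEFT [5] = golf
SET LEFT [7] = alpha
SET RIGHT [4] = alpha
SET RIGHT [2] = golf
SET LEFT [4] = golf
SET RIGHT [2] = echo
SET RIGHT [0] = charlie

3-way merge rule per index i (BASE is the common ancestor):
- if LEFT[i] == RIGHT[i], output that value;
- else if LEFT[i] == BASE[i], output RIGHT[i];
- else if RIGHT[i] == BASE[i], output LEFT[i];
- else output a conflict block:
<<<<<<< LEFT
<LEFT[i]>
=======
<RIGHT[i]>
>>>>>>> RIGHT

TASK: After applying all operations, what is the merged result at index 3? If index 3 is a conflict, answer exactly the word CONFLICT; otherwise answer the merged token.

Final LEFT:  [india, hotel, juliet, golf, golf, golf, hotel, alpha]
Final RIGHT: [charlie, hotel, echo, golf, alpha, delta, hotel, bravo]
i=0: L=india=BASE, R=charlie -> take RIGHT -> charlie
i=1: L=hotel R=hotel -> agree -> hotel
i=2: L=juliet=BASE, R=echo -> take RIGHT -> echo
i=3: L=golf R=golf -> agree -> golf
i=4: BASE=juliet L=golf R=alpha all differ -> CONFLICT
i=5: BASE=juliet L=golf R=delta all differ -> CONFLICT
i=6: L=hotel R=hotel -> agree -> hotel
i=7: L=alpha, R=bravo=BASE -> take LEFT -> alpha
Index 3 -> golf

Answer: golf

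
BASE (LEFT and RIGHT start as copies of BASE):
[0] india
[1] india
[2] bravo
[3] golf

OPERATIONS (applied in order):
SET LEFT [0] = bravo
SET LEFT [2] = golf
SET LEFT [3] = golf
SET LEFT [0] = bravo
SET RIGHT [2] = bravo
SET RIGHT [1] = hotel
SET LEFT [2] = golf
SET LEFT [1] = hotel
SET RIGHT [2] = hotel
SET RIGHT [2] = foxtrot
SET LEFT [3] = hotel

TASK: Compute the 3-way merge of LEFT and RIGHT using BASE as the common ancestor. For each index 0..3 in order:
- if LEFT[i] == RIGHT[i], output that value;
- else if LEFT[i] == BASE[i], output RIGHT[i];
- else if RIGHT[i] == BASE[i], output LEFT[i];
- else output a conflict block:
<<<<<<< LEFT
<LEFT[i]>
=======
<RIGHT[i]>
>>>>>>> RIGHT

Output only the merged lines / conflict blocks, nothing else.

Answer: bravo
hotel
<<<<<<< LEFT
golf
=======
foxtrot
>>>>>>> RIGHT
hotel

Derivation:
Final LEFT:  [bravo, hotel, golf, hotel]
Final RIGHT: [india, hotel, foxtrot, golf]
i=0: L=bravo, R=india=BASE -> take LEFT -> bravo
i=1: L=hotel R=hotel -> agree -> hotel
i=2: BASE=bravo L=golf R=foxtrot all differ -> CONFLICT
i=3: L=hotel, R=golf=BASE -> take LEFT -> hotel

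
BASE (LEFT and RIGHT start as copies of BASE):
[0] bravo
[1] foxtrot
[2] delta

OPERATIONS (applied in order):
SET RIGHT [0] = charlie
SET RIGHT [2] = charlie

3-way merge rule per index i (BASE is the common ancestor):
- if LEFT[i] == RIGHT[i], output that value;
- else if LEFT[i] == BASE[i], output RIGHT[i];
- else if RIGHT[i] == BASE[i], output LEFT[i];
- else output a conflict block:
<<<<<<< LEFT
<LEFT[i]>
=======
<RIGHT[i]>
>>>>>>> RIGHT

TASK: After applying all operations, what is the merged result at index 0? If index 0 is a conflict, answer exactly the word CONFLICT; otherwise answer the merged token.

Final LEFT:  [bravo, foxtrot, delta]
Final RIGHT: [charlie, foxtrot, charlie]
i=0: L=bravo=BASE, R=charlie -> take RIGHT -> charlie
i=1: L=foxtrot R=foxtrot -> agree -> foxtrot
i=2: L=delta=BASE, R=charlie -> take RIGHT -> charlie
Index 0 -> charlie

Answer: charlie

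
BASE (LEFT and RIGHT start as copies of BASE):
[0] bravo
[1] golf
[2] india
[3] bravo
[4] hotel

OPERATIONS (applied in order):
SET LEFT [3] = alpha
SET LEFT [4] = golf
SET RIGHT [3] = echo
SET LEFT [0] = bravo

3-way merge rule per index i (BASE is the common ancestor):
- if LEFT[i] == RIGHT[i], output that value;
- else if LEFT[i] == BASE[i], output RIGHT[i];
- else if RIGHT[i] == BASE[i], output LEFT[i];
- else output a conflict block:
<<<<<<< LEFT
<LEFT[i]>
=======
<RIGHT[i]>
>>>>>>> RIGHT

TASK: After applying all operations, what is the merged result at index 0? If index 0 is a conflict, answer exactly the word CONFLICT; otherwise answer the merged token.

Final LEFT:  [bravo, golf, india, alpha, golf]
Final RIGHT: [bravo, golf, india, echo, hotel]
i=0: L=bravo R=bravo -> agree -> bravo
i=1: L=golf R=golf -> agree -> golf
i=2: L=india R=india -> agree -> india
i=3: BASE=bravo L=alpha R=echo all differ -> CONFLICT
i=4: L=golf, R=hotel=BASE -> take LEFT -> golf
Index 0 -> bravo

Answer: bravo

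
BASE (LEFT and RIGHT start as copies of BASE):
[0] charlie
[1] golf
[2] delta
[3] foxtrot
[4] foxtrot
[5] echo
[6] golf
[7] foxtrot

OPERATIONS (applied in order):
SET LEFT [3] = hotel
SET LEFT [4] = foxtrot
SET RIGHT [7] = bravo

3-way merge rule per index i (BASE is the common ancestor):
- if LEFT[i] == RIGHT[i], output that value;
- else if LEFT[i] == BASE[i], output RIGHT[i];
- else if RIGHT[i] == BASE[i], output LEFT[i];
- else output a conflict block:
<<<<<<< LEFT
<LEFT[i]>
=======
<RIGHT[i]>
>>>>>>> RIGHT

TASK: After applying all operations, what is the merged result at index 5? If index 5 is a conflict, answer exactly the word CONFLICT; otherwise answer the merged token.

Answer: echo

Derivation:
Final LEFT:  [charlie, golf, delta, hotel, foxtrot, echo, golf, foxtrot]
Final RIGHT: [charlie, golf, delta, foxtrot, foxtrot, echo, golf, bravo]
i=0: L=charlie R=charlie -> agree -> charlie
i=1: L=golf R=golf -> agree -> golf
i=2: L=delta R=delta -> agree -> delta
i=3: L=hotel, R=foxtrot=BASE -> take LEFT -> hotel
i=4: L=foxtrot R=foxtrot -> agree -> foxtrot
i=5: L=echo R=echo -> agree -> echo
i=6: L=golf R=golf -> agree -> golf
i=7: L=foxtrot=BASE, R=bravo -> take RIGHT -> bravo
Index 5 -> echo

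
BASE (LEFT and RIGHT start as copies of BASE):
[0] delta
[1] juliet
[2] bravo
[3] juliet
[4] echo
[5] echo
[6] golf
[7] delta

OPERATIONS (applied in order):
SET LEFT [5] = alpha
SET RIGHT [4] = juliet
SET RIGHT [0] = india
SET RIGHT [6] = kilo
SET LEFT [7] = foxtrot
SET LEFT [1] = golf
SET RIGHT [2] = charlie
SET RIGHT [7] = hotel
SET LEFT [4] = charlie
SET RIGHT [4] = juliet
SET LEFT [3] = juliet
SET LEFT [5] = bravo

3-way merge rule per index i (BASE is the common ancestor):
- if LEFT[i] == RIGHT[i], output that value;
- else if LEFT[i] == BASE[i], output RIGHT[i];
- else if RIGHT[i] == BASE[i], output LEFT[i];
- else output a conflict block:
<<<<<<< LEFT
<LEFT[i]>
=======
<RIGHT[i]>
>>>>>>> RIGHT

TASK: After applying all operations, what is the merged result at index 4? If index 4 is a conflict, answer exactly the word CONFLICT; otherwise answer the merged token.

Answer: CONFLICT

Derivation:
Final LEFT:  [delta, golf, bravo, juliet, charlie, bravo, golf, foxtrot]
Final RIGHT: [india, juliet, charlie, juliet, juliet, echo, kilo, hotel]
i=0: L=delta=BASE, R=india -> take RIGHT -> india
i=1: L=golf, R=juliet=BASE -> take LEFT -> golf
i=2: L=bravo=BASE, R=charlie -> take RIGHT -> charlie
i=3: L=juliet R=juliet -> agree -> juliet
i=4: BASE=echo L=charlie R=juliet all differ -> CONFLICT
i=5: L=bravo, R=echo=BASE -> take LEFT -> bravo
i=6: L=golf=BASE, R=kilo -> take RIGHT -> kilo
i=7: BASE=delta L=foxtrot R=hotel all differ -> CONFLICT
Index 4 -> CONFLICT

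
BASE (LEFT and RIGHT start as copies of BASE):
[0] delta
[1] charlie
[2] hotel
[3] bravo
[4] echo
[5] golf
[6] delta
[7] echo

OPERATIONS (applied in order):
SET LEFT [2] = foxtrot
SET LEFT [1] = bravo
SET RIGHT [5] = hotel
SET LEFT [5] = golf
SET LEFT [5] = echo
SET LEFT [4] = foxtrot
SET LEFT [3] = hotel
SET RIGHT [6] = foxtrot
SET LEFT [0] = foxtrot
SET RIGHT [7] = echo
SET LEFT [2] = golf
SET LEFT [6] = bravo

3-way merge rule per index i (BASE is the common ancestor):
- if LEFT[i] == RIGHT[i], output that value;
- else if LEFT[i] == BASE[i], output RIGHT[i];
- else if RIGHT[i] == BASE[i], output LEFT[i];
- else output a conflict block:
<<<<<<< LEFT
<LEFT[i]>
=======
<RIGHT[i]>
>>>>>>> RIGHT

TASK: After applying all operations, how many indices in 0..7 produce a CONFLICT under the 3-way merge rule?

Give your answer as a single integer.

Answer: 2

Derivation:
Final LEFT:  [foxtrot, bravo, golf, hotel, foxtrot, echo, bravo, echo]
Final RIGHT: [delta, charlie, hotel, bravo, echo, hotel, foxtrot, echo]
i=0: L=foxtrot, R=delta=BASE -> take LEFT -> foxtrot
i=1: L=bravo, R=charlie=BASE -> take LEFT -> bravo
i=2: L=golf, R=hotel=BASE -> take LEFT -> golf
i=3: L=hotel, R=bravo=BASE -> take LEFT -> hotel
i=4: L=foxtrot, R=echo=BASE -> take LEFT -> foxtrot
i=5: BASE=golf L=echo R=hotel all differ -> CONFLICT
i=6: BASE=delta L=bravo R=foxtrot all differ -> CONFLICT
i=7: L=echo R=echo -> agree -> echo
Conflict count: 2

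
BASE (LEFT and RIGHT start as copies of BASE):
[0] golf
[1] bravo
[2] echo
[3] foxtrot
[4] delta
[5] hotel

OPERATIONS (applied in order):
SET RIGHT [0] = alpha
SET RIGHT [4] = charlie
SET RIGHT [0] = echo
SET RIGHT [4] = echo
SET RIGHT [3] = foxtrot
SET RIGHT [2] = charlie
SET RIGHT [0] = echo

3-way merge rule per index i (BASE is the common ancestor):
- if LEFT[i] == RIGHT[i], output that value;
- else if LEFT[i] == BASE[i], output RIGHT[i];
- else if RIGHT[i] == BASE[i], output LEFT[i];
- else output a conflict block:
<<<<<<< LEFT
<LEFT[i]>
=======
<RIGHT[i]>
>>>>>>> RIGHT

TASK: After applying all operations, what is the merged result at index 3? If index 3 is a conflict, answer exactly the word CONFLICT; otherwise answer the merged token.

Final LEFT:  [golf, bravo, echo, foxtrot, delta, hotel]
Final RIGHT: [echo, bravo, charlie, foxtrot, echo, hotel]
i=0: L=golf=BASE, R=echo -> take RIGHT -> echo
i=1: L=bravo R=bravo -> agree -> bravo
i=2: L=echo=BASE, R=charlie -> take RIGHT -> charlie
i=3: L=foxtrot R=foxtrot -> agree -> foxtrot
i=4: L=delta=BASE, R=echo -> take RIGHT -> echo
i=5: L=hotel R=hotel -> agree -> hotel
Index 3 -> foxtrot

Answer: foxtrot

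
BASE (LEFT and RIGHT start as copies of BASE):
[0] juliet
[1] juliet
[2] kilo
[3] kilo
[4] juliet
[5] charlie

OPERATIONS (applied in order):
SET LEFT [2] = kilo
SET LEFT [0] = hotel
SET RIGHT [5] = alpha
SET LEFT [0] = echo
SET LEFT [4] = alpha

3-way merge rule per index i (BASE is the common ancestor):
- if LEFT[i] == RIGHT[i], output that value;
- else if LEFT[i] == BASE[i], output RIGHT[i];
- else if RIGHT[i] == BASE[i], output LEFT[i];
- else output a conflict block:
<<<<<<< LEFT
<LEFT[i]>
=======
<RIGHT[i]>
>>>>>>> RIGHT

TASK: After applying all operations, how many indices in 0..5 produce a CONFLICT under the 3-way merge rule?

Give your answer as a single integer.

Answer: 0

Derivation:
Final LEFT:  [echo, juliet, kilo, kilo, alpha, charlie]
Final RIGHT: [juliet, juliet, kilo, kilo, juliet, alpha]
i=0: L=echo, R=juliet=BASE -> take LEFT -> echo
i=1: L=juliet R=juliet -> agree -> juliet
i=2: L=kilo R=kilo -> agree -> kilo
i=3: L=kilo R=kilo -> agree -> kilo
i=4: L=alpha, R=juliet=BASE -> take LEFT -> alpha
i=5: L=charlie=BASE, R=alpha -> take RIGHT -> alpha
Conflict count: 0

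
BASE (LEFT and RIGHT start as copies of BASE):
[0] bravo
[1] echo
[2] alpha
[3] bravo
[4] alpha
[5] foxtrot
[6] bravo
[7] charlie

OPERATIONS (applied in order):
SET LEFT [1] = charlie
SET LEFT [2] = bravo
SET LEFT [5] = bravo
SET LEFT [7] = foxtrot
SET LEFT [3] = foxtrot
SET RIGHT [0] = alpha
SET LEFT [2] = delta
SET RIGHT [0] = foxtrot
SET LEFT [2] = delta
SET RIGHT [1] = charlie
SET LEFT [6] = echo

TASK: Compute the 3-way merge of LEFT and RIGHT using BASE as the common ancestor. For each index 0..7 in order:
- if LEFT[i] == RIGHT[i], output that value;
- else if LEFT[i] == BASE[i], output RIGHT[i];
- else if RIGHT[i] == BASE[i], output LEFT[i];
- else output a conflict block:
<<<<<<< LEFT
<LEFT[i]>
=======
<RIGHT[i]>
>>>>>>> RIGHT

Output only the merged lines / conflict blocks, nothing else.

Answer: foxtrot
charlie
delta
foxtrot
alpha
bravo
echo
foxtrot

Derivation:
Final LEFT:  [bravo, charlie, delta, foxtrot, alpha, bravo, echo, foxtrot]
Final RIGHT: [foxtrot, charlie, alpha, bravo, alpha, foxtrot, bravo, charlie]
i=0: L=bravo=BASE, R=foxtrot -> take RIGHT -> foxtrot
i=1: L=charlie R=charlie -> agree -> charlie
i=2: L=delta, R=alpha=BASE -> take LEFT -> delta
i=3: L=foxtrot, R=bravo=BASE -> take LEFT -> foxtrot
i=4: L=alpha R=alpha -> agree -> alpha
i=5: L=bravo, R=foxtrot=BASE -> take LEFT -> bravo
i=6: L=echo, R=bravo=BASE -> take LEFT -> echo
i=7: L=foxtrot, R=charlie=BASE -> take LEFT -> foxtrot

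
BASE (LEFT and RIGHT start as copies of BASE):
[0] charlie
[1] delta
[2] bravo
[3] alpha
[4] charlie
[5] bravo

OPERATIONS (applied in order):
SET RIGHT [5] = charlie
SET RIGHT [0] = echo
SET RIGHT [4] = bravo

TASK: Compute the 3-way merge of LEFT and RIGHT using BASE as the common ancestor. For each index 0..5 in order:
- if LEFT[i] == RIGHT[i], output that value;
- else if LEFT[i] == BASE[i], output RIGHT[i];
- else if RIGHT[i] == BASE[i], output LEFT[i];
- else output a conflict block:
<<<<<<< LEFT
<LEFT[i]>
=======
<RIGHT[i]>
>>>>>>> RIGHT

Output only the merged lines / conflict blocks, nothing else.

Final LEFT:  [charlie, delta, bravo, alpha, charlie, bravo]
Final RIGHT: [echo, delta, bravo, alpha, bravo, charlie]
i=0: L=charlie=BASE, R=echo -> take RIGHT -> echo
i=1: L=delta R=delta -> agree -> delta
i=2: L=bravo R=bravo -> agree -> bravo
i=3: L=alpha R=alpha -> agree -> alpha
i=4: L=charlie=BASE, R=bravo -> take RIGHT -> bravo
i=5: L=bravo=BASE, R=charlie -> take RIGHT -> charlie

Answer: echo
delta
bravo
alpha
bravo
charlie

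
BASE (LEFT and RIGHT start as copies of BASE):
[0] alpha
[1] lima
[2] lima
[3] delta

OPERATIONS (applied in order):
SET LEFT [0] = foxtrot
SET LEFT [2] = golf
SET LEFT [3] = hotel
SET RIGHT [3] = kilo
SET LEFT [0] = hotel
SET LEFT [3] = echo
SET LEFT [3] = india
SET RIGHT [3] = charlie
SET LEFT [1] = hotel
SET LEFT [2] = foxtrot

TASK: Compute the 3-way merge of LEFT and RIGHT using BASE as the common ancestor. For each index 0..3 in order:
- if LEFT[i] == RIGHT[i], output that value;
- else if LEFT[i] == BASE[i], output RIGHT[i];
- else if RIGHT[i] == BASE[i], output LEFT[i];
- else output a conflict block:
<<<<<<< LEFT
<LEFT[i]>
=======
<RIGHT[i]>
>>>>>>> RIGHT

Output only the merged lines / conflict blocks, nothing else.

Final LEFT:  [hotel, hotel, foxtrot, india]
Final RIGHT: [alpha, lima, lima, charlie]
i=0: L=hotel, R=alpha=BASE -> take LEFT -> hotel
i=1: L=hotel, R=lima=BASE -> take LEFT -> hotel
i=2: L=foxtrot, R=lima=BASE -> take LEFT -> foxtrot
i=3: BASE=delta L=india R=charlie all differ -> CONFLICT

Answer: hotel
hotel
foxtrot
<<<<<<< LEFT
india
=======
charlie
>>>>>>> RIGHT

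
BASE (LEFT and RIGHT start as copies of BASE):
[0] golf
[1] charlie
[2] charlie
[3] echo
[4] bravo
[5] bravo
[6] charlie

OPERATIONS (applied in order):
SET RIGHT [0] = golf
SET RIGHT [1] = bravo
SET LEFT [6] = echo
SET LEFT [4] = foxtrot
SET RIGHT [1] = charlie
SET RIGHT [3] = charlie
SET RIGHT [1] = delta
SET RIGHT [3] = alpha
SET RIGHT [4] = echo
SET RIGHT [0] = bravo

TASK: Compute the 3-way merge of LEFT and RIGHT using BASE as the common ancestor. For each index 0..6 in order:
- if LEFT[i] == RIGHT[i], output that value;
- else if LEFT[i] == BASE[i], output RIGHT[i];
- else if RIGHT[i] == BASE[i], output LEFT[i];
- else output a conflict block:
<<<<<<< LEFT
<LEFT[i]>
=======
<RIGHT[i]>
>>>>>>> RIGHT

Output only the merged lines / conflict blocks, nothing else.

Answer: bravo
delta
charlie
alpha
<<<<<<< LEFT
foxtrot
=======
echo
>>>>>>> RIGHT
bravo
echo

Derivation:
Final LEFT:  [golf, charlie, charlie, echo, foxtrot, bravo, echo]
Final RIGHT: [bravo, delta, charlie, alpha, echo, bravo, charlie]
i=0: L=golf=BASE, R=bravo -> take RIGHT -> bravo
i=1: L=charlie=BASE, R=delta -> take RIGHT -> delta
i=2: L=charlie R=charlie -> agree -> charlie
i=3: L=echo=BASE, R=alpha -> take RIGHT -> alpha
i=4: BASE=bravo L=foxtrot R=echo all differ -> CONFLICT
i=5: L=bravo R=bravo -> agree -> bravo
i=6: L=echo, R=charlie=BASE -> take LEFT -> echo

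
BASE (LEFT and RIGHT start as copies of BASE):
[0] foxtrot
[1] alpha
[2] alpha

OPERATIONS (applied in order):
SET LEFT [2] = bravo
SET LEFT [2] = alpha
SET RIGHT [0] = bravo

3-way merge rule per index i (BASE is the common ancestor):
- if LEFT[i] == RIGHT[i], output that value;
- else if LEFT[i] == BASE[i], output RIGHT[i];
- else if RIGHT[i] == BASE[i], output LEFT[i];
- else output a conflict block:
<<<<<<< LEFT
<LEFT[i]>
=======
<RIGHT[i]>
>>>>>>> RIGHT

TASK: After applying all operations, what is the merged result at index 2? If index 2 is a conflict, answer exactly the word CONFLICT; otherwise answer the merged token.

Final LEFT:  [foxtrot, alpha, alpha]
Final RIGHT: [bravo, alpha, alpha]
i=0: L=foxtrot=BASE, R=bravo -> take RIGHT -> bravo
i=1: L=alpha R=alpha -> agree -> alpha
i=2: L=alpha R=alpha -> agree -> alpha
Index 2 -> alpha

Answer: alpha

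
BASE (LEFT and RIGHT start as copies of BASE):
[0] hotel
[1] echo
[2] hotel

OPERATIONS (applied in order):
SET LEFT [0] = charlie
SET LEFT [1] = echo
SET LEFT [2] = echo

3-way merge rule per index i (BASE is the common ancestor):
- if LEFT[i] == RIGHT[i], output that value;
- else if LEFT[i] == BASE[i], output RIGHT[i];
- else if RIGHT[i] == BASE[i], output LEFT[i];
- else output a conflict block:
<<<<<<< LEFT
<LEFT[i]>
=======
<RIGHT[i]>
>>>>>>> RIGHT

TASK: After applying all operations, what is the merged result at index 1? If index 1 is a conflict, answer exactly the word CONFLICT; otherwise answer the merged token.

Final LEFT:  [charlie, echo, echo]
Final RIGHT: [hotel, echo, hotel]
i=0: L=charlie, R=hotel=BASE -> take LEFT -> charlie
i=1: L=echo R=echo -> agree -> echo
i=2: L=echo, R=hotel=BASE -> take LEFT -> echo
Index 1 -> echo

Answer: echo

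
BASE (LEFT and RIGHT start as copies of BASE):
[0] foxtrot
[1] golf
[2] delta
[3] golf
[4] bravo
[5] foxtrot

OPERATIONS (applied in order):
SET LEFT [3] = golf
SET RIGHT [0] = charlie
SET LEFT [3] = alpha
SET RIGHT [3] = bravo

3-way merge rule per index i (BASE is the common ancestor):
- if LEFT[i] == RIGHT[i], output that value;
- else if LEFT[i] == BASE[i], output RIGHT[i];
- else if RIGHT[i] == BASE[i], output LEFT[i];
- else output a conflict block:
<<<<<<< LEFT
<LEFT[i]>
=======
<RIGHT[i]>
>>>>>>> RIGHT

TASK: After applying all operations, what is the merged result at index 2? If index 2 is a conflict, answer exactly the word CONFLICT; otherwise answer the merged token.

Final LEFT:  [foxtrot, golf, delta, alpha, bravo, foxtrot]
Final RIGHT: [charlie, golf, delta, bravo, bravo, foxtrot]
i=0: L=foxtrot=BASE, R=charlie -> take RIGHT -> charlie
i=1: L=golf R=golf -> agree -> golf
i=2: L=delta R=delta -> agree -> delta
i=3: BASE=golf L=alpha R=bravo all differ -> CONFLICT
i=4: L=bravo R=bravo -> agree -> bravo
i=5: L=foxtrot R=foxtrot -> agree -> foxtrot
Index 2 -> delta

Answer: delta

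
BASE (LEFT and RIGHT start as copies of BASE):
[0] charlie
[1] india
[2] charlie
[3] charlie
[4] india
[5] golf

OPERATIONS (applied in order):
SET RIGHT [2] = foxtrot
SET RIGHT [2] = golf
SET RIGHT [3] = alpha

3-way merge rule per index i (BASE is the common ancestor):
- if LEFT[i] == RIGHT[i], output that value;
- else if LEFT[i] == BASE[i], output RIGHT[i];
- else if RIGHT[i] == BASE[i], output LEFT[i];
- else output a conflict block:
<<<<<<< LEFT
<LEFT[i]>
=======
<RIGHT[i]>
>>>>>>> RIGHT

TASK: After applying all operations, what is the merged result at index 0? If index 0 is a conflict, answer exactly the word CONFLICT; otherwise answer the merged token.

Final LEFT:  [charlie, india, charlie, charlie, india, golf]
Final RIGHT: [charlie, india, golf, alpha, india, golf]
i=0: L=charlie R=charlie -> agree -> charlie
i=1: L=india R=india -> agree -> india
i=2: L=charlie=BASE, R=golf -> take RIGHT -> golf
i=3: L=charlie=BASE, R=alpha -> take RIGHT -> alpha
i=4: L=india R=india -> agree -> india
i=5: L=golf R=golf -> agree -> golf
Index 0 -> charlie

Answer: charlie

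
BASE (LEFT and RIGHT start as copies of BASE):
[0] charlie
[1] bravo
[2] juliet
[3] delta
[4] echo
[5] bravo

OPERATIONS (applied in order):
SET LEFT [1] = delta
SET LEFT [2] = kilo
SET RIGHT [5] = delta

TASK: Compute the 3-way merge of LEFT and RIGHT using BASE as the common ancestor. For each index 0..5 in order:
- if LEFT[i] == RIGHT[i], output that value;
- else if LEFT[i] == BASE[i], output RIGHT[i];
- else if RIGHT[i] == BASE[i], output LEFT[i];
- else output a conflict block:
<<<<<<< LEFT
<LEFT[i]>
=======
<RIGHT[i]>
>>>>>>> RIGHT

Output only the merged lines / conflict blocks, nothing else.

Answer: charlie
delta
kilo
delta
echo
delta

Derivation:
Final LEFT:  [charlie, delta, kilo, delta, echo, bravo]
Final RIGHT: [charlie, bravo, juliet, delta, echo, delta]
i=0: L=charlie R=charlie -> agree -> charlie
i=1: L=delta, R=bravo=BASE -> take LEFT -> delta
i=2: L=kilo, R=juliet=BASE -> take LEFT -> kilo
i=3: L=delta R=delta -> agree -> delta
i=4: L=echo R=echo -> agree -> echo
i=5: L=bravo=BASE, R=delta -> take RIGHT -> delta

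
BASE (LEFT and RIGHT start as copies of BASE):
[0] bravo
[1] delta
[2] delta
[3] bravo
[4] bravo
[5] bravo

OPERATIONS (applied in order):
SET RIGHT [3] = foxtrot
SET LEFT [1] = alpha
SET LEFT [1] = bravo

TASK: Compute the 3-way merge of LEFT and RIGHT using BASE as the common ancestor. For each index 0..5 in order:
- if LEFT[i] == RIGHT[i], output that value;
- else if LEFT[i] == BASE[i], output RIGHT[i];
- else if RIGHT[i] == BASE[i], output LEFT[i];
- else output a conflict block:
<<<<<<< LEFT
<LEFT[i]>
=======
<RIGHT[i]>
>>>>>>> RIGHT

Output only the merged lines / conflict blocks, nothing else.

Final LEFT:  [bravo, bravo, delta, bravo, bravo, bravo]
Final RIGHT: [bravo, delta, delta, foxtrot, bravo, bravo]
i=0: L=bravo R=bravo -> agree -> bravo
i=1: L=bravo, R=delta=BASE -> take LEFT -> bravo
i=2: L=delta R=delta -> agree -> delta
i=3: L=bravo=BASE, R=foxtrot -> take RIGHT -> foxtrot
i=4: L=bravo R=bravo -> agree -> bravo
i=5: L=bravo R=bravo -> agree -> bravo

Answer: bravo
bravo
delta
foxtrot
bravo
bravo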